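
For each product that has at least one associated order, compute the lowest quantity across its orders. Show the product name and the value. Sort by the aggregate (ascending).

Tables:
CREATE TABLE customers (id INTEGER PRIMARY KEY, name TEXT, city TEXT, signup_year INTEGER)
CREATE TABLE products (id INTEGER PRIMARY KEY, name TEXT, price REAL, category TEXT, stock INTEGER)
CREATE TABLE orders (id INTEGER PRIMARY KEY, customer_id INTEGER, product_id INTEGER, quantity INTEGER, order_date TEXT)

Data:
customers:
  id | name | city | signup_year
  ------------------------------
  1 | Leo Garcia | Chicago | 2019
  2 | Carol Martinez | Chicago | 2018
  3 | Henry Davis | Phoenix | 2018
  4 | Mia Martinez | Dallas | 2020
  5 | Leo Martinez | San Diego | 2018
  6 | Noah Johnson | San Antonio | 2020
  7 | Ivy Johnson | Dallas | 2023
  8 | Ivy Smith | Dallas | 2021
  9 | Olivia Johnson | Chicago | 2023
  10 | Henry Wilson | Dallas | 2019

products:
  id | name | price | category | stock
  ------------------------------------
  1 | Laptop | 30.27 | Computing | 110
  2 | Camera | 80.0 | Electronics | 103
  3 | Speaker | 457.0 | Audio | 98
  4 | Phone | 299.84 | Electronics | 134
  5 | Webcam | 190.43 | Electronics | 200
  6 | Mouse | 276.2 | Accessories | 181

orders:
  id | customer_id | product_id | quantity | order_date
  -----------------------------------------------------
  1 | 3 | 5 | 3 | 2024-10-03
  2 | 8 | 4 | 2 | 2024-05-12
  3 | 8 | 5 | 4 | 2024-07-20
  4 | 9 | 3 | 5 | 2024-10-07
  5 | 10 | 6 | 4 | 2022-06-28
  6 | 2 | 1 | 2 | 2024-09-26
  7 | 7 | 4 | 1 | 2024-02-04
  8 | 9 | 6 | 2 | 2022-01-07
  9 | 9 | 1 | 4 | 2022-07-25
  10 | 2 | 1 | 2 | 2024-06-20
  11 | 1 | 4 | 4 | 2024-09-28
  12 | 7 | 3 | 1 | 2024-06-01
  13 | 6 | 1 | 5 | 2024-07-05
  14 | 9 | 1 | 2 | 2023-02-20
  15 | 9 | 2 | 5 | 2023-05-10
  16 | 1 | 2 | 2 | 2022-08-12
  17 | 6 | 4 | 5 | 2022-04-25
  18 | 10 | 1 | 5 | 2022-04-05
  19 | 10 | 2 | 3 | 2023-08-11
SELECT p.name, MIN(c.quantity) AS min_quantity FROM orders c JOIN products p ON c.product_id = p.id GROUP BY p.id, p.name ORDER BY min_quantity ASC

Execution result:
name | min_quantity
Speaker | 1
Phone | 1
Laptop | 2
Camera | 2
Mouse | 2
Webcam | 3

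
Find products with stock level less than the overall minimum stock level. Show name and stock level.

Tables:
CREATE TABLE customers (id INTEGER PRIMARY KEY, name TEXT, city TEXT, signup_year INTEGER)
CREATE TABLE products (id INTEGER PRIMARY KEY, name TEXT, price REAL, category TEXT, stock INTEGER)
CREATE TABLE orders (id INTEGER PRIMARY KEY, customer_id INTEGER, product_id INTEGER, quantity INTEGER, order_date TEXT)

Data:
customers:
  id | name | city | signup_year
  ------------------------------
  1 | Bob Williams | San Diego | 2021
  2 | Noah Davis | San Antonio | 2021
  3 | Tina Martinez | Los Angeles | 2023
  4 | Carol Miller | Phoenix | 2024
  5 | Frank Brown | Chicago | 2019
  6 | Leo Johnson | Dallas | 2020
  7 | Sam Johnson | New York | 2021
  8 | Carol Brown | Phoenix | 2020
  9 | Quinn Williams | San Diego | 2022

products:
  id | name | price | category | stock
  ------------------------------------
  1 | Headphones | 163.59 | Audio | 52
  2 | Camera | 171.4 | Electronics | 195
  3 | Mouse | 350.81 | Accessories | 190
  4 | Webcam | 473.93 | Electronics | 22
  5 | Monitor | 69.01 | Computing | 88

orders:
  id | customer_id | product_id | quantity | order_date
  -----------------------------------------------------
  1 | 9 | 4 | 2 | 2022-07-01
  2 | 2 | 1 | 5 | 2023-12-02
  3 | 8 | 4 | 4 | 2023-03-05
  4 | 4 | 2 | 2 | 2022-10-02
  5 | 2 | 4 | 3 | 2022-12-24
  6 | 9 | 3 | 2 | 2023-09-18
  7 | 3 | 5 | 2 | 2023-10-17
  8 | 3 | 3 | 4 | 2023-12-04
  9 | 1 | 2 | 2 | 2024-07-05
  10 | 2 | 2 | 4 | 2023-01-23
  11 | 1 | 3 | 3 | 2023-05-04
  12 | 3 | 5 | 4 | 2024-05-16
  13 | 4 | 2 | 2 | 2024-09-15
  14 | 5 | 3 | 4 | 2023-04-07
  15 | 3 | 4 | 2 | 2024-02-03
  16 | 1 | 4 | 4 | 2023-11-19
SELECT name, stock FROM products WHERE stock < (SELECT MIN(stock) FROM products)

Execution result:
(no rows)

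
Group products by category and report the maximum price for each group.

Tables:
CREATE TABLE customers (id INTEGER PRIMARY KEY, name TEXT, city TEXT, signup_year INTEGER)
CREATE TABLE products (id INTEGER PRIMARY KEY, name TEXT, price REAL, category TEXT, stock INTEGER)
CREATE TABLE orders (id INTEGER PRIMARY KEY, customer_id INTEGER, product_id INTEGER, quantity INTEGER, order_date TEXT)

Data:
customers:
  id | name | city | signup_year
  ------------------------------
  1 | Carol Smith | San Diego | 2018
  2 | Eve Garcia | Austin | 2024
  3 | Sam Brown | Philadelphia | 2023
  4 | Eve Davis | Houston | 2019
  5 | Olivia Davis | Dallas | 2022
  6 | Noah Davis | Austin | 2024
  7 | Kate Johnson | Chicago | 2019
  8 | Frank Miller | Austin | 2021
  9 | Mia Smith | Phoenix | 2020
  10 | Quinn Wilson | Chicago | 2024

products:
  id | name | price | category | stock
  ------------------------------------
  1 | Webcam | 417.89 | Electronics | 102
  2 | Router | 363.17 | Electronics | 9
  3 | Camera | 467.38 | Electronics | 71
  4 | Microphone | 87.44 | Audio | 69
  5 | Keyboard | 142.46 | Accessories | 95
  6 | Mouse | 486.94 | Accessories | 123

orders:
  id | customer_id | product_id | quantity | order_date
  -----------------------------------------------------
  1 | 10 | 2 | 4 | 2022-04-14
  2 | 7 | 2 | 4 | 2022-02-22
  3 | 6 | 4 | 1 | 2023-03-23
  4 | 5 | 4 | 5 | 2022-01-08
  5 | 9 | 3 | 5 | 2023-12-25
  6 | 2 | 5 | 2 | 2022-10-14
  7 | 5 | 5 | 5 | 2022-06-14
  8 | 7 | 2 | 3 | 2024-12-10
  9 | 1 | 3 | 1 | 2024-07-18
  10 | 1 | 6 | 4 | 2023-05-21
SELECT category, MAX(price) AS max_price FROM products GROUP BY category

Execution result:
category | max_price
Accessories | 486.94
Audio | 87.44
Electronics | 467.38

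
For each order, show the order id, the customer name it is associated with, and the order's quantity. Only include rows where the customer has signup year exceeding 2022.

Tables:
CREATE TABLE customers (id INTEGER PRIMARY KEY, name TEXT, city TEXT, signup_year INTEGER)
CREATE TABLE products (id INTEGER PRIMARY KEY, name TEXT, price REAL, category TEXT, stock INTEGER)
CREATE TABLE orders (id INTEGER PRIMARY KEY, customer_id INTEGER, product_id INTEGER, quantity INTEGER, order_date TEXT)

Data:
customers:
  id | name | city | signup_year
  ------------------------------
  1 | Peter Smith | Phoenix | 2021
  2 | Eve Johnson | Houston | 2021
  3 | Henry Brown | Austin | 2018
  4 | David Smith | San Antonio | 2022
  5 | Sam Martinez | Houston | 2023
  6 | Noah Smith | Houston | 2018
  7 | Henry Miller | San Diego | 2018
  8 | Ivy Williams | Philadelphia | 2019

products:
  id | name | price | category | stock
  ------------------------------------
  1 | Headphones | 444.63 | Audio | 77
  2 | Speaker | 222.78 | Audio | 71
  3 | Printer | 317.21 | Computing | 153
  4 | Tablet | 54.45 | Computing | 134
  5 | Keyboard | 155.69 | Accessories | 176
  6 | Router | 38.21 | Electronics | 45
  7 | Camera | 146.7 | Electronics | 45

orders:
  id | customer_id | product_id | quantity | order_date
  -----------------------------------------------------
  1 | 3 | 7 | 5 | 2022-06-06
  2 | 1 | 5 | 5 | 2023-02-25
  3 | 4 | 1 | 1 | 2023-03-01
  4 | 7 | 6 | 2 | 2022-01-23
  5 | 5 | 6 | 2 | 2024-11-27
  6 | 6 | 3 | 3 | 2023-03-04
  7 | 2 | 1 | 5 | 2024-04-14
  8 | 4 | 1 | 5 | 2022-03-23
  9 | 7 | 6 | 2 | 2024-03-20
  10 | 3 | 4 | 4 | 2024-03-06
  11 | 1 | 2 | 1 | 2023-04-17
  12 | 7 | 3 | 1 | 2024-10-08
SELECT c.id, p.name AS customer, c.quantity FROM orders c JOIN customers p ON c.customer_id = p.id WHERE p.signup_year > 2022

Execution result:
id | customer | quantity
5 | Sam Martinez | 2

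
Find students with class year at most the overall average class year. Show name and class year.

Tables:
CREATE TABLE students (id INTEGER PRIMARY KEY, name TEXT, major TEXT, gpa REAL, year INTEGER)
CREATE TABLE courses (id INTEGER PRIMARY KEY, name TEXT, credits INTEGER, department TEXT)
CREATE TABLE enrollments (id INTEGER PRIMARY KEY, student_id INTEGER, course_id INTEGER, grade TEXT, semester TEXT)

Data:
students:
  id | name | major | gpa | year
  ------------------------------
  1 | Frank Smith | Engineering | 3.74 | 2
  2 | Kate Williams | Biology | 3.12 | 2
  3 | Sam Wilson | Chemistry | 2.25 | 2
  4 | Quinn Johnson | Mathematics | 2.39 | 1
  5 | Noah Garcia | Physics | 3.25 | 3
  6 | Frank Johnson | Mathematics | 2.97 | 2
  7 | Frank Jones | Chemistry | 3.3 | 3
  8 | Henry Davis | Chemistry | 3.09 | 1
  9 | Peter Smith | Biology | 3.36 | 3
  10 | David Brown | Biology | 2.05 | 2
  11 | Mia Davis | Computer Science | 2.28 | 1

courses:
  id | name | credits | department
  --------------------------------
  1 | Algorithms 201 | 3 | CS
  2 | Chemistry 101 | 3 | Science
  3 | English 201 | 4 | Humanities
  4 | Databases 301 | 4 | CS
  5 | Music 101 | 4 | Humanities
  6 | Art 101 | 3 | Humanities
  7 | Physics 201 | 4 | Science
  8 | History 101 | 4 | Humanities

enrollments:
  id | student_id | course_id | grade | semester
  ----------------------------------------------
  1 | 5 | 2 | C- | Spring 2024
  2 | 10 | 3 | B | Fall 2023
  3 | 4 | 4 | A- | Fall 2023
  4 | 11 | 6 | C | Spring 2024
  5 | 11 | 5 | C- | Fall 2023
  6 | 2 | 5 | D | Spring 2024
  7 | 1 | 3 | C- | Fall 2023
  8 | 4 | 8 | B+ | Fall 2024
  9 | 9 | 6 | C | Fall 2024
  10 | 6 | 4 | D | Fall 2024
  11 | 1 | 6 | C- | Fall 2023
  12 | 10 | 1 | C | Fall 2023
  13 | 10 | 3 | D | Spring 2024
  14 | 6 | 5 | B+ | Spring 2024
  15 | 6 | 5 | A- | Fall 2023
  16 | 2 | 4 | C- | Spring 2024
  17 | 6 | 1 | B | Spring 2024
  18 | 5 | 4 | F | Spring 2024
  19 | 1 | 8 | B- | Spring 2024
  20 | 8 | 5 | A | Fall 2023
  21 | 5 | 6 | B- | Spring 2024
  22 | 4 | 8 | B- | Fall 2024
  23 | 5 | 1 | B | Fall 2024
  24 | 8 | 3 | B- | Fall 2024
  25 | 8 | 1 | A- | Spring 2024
SELECT name, year FROM students WHERE year <= (SELECT AVG(year) FROM students)

Execution result:
name | year
Frank Smith | 2
Kate Williams | 2
Sam Wilson | 2
Quinn Johnson | 1
Frank Johnson | 2
Henry Davis | 1
David Brown | 2
Mia Davis | 1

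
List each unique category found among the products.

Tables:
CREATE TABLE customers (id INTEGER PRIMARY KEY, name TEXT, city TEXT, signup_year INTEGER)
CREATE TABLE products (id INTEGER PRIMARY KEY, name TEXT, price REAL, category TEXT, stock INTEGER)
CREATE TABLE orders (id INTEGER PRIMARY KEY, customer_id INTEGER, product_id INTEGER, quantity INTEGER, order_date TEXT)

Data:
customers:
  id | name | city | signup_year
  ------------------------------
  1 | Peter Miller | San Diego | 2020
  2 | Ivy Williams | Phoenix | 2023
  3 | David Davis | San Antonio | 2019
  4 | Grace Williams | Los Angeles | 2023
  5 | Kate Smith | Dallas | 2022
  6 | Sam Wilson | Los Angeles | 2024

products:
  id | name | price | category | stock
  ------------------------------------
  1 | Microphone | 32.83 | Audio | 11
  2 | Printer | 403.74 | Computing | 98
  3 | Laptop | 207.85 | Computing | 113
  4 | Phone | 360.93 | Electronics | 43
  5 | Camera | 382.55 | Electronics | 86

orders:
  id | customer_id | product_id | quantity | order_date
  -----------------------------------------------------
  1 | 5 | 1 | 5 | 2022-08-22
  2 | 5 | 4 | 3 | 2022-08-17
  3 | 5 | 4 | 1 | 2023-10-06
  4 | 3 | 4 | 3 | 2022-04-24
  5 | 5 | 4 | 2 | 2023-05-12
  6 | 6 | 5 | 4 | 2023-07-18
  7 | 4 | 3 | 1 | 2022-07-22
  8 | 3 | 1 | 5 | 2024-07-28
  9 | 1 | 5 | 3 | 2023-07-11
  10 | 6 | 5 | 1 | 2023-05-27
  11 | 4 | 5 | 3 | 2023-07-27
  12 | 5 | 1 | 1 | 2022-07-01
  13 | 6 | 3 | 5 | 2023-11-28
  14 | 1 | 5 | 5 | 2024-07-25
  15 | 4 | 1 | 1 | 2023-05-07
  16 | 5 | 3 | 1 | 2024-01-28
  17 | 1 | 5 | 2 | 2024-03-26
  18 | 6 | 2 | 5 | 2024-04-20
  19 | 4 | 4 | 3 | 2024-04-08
SELECT DISTINCT category FROM products

Execution result:
category
Audio
Computing
Electronics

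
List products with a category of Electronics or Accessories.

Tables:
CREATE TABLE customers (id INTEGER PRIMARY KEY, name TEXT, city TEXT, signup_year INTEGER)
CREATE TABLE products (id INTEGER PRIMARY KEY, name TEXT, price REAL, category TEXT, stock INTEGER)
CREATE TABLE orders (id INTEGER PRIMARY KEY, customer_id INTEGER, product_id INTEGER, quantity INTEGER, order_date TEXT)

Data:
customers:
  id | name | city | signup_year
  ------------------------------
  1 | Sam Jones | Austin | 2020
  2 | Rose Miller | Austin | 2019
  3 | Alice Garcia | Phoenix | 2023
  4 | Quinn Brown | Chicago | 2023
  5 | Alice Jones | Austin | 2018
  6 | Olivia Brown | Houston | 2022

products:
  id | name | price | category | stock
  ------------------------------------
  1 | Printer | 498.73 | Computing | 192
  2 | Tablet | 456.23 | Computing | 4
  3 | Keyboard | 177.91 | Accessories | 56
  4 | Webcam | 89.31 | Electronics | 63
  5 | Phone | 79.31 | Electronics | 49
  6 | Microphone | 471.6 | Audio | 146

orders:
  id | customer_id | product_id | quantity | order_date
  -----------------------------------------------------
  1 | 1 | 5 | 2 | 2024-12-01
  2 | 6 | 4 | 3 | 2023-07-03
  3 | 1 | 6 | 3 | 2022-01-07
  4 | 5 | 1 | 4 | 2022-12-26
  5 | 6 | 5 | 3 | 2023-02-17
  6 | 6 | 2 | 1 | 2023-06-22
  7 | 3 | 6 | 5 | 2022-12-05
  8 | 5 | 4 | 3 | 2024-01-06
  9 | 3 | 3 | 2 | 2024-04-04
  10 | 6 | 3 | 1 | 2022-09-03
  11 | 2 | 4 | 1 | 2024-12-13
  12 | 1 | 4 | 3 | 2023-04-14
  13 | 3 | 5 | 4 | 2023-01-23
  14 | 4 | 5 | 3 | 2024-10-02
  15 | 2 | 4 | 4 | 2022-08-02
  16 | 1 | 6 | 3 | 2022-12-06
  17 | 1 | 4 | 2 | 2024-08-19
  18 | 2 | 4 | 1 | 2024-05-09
SELECT name, category FROM products WHERE category IN ('Electronics', 'Accessories')

Execution result:
name | category
Keyboard | Accessories
Webcam | Electronics
Phone | Electronics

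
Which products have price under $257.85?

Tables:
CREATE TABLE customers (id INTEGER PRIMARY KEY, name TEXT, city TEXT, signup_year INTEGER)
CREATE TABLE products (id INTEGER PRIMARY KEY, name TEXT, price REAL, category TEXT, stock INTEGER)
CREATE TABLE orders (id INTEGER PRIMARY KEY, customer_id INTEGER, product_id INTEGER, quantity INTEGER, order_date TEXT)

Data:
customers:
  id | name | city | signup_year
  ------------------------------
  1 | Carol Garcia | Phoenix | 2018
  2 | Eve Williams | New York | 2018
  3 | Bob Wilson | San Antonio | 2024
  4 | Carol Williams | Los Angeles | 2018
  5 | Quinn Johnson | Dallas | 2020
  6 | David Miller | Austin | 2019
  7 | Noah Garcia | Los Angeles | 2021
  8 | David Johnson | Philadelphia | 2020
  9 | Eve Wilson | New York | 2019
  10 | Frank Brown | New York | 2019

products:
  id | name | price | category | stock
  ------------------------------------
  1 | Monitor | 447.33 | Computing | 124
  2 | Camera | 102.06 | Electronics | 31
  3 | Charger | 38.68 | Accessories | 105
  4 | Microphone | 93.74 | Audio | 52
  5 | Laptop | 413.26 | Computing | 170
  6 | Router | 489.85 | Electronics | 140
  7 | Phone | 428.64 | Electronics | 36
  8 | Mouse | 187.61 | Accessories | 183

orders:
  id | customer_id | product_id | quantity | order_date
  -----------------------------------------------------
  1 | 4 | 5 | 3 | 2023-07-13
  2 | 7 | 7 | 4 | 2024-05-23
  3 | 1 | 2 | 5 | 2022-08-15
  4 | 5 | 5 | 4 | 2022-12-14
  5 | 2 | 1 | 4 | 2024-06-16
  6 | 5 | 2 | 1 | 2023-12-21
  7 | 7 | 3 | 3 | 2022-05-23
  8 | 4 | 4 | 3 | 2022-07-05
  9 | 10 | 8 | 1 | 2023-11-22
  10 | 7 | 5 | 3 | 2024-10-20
SELECT name, price FROM products WHERE price < 257.85

Execution result:
name | price
Camera | 102.06
Charger | 38.68
Microphone | 93.74
Mouse | 187.61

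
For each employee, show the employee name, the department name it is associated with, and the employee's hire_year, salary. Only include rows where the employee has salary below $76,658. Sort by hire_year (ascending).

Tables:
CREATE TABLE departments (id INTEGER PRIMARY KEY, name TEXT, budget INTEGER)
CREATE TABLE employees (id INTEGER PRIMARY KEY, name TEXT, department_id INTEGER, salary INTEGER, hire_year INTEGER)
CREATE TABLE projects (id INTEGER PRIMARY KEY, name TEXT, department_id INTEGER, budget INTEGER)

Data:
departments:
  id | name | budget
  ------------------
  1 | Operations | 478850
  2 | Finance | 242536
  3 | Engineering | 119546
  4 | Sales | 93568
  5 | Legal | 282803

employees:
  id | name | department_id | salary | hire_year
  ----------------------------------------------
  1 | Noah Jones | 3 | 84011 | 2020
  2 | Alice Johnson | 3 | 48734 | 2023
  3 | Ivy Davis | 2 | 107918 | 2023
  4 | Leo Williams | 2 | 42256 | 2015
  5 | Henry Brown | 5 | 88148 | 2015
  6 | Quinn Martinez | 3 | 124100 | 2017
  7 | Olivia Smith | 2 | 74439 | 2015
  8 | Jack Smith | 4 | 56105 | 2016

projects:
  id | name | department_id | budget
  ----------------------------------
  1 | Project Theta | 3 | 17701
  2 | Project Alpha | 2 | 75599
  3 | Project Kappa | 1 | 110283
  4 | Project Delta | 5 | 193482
SELECT c.name, p.name AS department, c.hire_year, c.salary FROM employees c JOIN departments p ON c.department_id = p.id WHERE c.salary < 76658 ORDER BY c.hire_year ASC

Execution result:
name | department | hire_year | salary
Leo Williams | Finance | 2015 | 42256
Olivia Smith | Finance | 2015 | 74439
Jack Smith | Sales | 2016 | 56105
Alice Johnson | Engineering | 2023 | 48734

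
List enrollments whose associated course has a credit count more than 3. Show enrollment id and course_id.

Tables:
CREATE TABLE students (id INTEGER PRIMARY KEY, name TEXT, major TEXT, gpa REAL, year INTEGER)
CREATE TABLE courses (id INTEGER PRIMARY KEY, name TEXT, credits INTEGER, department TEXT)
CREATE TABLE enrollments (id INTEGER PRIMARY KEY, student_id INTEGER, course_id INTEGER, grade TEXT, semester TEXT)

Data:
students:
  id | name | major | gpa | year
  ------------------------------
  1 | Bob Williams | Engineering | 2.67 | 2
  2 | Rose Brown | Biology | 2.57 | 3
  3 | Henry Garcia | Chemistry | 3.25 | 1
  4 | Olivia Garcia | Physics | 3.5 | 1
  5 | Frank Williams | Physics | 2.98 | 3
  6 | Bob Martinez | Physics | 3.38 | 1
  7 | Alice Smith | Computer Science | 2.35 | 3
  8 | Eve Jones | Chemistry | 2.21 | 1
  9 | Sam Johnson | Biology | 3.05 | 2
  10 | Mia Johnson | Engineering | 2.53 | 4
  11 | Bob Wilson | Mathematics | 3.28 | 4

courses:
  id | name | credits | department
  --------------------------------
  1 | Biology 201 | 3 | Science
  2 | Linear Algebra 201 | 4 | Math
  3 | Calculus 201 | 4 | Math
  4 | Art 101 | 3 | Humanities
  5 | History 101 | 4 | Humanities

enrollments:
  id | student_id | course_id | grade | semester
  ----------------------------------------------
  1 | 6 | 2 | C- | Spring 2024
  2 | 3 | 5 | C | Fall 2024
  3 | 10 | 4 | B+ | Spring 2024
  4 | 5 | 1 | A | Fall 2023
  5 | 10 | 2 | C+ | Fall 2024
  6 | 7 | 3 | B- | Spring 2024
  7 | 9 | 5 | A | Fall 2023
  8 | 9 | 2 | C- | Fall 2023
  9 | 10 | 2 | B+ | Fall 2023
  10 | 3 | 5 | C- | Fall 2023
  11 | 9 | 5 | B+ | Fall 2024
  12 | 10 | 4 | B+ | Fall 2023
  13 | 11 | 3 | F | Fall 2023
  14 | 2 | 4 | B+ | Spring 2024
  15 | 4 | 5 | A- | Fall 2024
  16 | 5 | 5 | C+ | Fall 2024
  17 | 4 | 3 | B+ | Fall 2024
SELECT id, course_id FROM enrollments WHERE course_id IN (SELECT id FROM courses WHERE credits > 3)

Execution result:
id | course_id
1 | 2
2 | 5
5 | 2
6 | 3
7 | 5
8 | 2
9 | 2
10 | 5
11 | 5
13 | 3
15 | 5
16 | 5
17 | 3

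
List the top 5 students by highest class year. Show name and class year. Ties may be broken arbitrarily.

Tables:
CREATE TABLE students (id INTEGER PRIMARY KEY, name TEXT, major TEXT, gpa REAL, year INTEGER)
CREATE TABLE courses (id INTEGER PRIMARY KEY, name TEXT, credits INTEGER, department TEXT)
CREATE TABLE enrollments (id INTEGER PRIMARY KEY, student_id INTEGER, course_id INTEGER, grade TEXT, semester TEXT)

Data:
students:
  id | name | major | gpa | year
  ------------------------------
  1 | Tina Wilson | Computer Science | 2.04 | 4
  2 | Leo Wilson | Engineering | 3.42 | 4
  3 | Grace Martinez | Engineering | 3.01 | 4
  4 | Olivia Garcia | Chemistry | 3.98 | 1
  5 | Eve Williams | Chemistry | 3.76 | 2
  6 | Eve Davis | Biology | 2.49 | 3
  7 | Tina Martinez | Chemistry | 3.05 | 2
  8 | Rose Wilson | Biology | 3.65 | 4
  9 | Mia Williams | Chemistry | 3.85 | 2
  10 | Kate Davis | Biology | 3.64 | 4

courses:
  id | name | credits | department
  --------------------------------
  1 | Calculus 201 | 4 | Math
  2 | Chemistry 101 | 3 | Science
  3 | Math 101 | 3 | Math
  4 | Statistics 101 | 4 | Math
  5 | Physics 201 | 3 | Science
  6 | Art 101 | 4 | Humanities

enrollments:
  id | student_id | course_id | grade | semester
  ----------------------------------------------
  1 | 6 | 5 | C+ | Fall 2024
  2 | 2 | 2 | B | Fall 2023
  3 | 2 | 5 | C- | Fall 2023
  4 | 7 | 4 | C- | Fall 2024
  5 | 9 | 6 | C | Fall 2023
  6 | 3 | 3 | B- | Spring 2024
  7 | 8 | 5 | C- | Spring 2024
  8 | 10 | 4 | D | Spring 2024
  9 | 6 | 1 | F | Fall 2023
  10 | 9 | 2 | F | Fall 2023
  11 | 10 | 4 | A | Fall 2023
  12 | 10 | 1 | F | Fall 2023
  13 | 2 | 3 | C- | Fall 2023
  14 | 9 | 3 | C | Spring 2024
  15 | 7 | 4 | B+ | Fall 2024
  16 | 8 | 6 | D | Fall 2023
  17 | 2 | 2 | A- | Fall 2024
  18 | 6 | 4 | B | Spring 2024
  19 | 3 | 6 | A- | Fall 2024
SELECT name, year FROM students ORDER BY year DESC LIMIT 5

Execution result:
name | year
Tina Wilson | 4
Leo Wilson | 4
Grace Martinez | 4
Rose Wilson | 4
Kate Davis | 4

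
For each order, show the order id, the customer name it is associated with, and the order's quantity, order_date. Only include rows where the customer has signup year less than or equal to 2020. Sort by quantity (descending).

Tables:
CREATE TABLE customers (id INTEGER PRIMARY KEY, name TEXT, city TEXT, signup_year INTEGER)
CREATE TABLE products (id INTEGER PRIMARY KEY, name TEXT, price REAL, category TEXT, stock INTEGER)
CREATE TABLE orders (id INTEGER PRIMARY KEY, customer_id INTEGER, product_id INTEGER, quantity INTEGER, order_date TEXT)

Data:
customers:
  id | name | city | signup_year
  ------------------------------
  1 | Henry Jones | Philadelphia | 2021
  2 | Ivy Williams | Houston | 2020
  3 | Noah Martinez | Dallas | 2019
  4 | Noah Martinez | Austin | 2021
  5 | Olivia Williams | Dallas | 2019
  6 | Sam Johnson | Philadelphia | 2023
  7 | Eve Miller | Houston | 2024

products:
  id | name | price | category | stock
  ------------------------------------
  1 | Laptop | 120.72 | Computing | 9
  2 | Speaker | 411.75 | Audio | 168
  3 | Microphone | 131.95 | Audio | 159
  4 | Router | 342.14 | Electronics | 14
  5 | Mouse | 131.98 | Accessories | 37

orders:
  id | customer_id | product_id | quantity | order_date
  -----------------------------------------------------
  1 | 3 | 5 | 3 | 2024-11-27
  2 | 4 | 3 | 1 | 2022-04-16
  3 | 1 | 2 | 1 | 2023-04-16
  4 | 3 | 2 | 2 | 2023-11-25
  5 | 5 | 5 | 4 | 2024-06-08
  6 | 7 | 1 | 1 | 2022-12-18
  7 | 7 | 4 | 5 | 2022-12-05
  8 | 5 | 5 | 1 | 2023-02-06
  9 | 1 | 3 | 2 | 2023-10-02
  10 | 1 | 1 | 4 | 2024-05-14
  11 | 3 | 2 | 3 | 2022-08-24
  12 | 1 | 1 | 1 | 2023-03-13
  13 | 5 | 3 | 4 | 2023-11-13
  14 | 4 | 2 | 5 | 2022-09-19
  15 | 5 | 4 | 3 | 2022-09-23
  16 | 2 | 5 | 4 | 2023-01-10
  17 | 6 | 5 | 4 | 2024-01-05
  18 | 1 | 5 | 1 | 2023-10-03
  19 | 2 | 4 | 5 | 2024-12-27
SELECT c.id, p.name AS customer, c.quantity, c.order_date FROM orders c JOIN customers p ON c.customer_id = p.id WHERE p.signup_year <= 2020 ORDER BY c.quantity DESC

Execution result:
id | customer | quantity | order_date
19 | Ivy Williams | 5 | 2024-12-27
5 | Olivia Williams | 4 | 2024-06-08
13 | Olivia Williams | 4 | 2023-11-13
16 | Ivy Williams | 4 | 2023-01-10
1 | Noah Martinez | 3 | 2024-11-27
11 | Noah Martinez | 3 | 2022-08-24
15 | Olivia Williams | 3 | 2022-09-23
4 | Noah Martinez | 2 | 2023-11-25
8 | Olivia Williams | 1 | 2023-02-06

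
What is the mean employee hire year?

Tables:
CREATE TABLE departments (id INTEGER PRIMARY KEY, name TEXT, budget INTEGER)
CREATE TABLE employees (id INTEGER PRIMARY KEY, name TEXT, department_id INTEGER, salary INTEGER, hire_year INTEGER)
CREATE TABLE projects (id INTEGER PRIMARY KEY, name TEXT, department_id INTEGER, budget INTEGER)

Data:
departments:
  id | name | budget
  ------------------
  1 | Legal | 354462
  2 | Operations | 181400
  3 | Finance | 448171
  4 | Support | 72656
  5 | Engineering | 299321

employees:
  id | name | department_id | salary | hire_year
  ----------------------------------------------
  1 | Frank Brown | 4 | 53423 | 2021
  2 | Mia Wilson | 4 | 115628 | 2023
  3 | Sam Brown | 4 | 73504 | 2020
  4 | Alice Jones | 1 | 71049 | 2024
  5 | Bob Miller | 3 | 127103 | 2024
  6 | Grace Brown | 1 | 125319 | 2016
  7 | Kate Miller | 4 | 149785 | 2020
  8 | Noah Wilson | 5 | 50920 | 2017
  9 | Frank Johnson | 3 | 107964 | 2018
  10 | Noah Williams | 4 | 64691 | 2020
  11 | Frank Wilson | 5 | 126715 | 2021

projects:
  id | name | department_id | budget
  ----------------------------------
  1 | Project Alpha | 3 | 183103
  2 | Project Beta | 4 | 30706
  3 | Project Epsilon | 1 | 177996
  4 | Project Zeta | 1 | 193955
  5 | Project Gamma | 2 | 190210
SELECT AVG(hire_year) FROM employees

Execution result:
2020.36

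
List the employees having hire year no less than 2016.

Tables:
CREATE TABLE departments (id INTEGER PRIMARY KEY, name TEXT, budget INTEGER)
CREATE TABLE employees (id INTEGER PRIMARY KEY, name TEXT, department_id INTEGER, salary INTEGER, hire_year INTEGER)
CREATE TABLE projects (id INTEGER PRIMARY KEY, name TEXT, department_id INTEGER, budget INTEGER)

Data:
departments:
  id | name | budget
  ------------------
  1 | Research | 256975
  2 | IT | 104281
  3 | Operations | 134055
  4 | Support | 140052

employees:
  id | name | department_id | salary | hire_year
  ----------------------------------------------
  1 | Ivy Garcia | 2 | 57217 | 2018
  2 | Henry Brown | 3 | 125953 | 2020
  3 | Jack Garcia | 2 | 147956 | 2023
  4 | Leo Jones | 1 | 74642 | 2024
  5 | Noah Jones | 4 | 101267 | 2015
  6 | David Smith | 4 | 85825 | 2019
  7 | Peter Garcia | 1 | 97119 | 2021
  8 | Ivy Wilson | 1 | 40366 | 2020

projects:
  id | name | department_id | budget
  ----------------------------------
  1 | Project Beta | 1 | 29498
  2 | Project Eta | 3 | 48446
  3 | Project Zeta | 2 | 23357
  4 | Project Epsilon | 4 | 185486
SELECT name, hire_year FROM employees WHERE hire_year >= 2016

Execution result:
name | hire_year
Ivy Garcia | 2018
Henry Brown | 2020
Jack Garcia | 2023
Leo Jones | 2024
David Smith | 2019
Peter Garcia | 2021
Ivy Wilson | 2020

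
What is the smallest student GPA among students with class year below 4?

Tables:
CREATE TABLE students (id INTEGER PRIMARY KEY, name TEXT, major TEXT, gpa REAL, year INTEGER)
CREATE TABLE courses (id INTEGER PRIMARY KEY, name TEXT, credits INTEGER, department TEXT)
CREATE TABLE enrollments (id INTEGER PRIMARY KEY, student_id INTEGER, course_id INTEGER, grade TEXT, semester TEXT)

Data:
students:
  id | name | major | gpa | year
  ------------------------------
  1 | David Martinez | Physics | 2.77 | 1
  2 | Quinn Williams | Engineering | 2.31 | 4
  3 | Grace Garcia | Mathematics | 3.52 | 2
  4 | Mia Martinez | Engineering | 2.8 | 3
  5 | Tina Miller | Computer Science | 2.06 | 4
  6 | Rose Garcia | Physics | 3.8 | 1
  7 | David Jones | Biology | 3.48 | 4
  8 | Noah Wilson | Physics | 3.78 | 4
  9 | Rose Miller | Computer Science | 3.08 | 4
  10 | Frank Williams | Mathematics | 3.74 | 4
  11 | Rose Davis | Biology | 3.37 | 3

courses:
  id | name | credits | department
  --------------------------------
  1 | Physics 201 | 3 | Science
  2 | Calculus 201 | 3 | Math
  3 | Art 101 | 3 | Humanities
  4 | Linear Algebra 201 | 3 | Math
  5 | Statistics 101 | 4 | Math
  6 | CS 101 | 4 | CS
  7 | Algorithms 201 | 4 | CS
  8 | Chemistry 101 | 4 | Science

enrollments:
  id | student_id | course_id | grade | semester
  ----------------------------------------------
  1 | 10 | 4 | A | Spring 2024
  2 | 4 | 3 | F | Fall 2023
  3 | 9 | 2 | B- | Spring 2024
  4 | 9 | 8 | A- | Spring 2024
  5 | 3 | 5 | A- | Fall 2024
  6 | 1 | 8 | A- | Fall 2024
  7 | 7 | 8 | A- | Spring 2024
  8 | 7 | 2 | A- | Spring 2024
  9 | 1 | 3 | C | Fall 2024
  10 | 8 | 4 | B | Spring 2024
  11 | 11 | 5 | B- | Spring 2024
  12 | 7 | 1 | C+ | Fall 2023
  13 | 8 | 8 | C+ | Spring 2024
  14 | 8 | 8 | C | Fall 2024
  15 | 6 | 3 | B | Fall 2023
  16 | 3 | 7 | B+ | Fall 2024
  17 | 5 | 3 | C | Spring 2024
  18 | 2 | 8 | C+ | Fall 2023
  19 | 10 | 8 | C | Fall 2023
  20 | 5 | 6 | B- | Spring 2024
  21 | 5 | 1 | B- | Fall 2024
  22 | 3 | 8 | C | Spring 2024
SELECT MIN(gpa) FROM students WHERE year < 4

Execution result:
2.77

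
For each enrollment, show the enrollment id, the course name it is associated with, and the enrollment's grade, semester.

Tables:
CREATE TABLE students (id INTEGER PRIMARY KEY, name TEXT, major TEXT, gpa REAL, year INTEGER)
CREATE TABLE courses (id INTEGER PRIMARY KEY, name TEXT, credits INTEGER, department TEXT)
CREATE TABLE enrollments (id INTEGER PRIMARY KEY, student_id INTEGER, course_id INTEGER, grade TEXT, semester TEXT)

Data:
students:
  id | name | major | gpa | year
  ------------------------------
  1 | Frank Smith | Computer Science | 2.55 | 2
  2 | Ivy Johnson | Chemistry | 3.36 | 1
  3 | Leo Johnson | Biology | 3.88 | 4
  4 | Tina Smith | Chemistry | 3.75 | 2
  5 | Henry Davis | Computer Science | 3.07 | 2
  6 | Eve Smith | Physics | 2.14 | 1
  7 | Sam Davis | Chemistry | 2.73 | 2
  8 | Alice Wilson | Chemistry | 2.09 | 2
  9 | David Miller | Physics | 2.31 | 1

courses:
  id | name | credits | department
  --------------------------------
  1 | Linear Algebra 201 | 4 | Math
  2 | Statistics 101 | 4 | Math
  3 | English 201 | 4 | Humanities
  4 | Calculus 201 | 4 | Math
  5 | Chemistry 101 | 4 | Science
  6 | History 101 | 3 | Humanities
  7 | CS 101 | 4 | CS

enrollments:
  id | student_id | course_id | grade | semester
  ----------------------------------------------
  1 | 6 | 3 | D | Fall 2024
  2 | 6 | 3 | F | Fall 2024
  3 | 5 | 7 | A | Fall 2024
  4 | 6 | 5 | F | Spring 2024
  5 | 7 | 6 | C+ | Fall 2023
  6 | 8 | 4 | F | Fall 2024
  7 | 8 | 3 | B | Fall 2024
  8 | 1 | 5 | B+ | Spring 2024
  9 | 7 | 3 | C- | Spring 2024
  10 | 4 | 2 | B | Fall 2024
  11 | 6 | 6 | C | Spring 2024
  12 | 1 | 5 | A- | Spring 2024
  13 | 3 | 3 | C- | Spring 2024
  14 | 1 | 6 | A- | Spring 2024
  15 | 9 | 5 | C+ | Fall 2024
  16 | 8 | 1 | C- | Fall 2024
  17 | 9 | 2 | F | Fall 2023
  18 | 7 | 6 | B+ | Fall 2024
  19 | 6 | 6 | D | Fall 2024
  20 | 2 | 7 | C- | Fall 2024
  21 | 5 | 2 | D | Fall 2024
SELECT c.id, p.name AS course, c.grade, c.semester FROM enrollments c JOIN courses p ON c.course_id = p.id

Execution result:
id | course | grade | semester
1 | English 201 | D | Fall 2024
2 | English 201 | F | Fall 2024
3 | CS 101 | A | Fall 2024
4 | Chemistry 101 | F | Spring 2024
5 | History 101 | C+ | Fall 2023
6 | Calculus 201 | F | Fall 2024
7 | English 201 | B | Fall 2024
8 | Chemistry 101 | B+ | Spring 2024
9 | English 201 | C- | Spring 2024
10 | Statistics 101 | B | Fall 2024
11 | History 101 | C | Spring 2024
12 | Chemistry 101 | A- | Spring 2024
13 | English 201 | C- | Spring 2024
14 | History 101 | A- | Spring 2024
15 | Chemistry 101 | C+ | Fall 2024
16 | Linear Algebra 201 | C- | Fall 2024
17 | Statistics 101 | F | Fall 2023
18 | History 101 | B+ | Fall 2024
19 | History 101 | D | Fall 2024
20 | CS 101 | C- | Fall 2024
21 | Statistics 101 | D | Fall 2024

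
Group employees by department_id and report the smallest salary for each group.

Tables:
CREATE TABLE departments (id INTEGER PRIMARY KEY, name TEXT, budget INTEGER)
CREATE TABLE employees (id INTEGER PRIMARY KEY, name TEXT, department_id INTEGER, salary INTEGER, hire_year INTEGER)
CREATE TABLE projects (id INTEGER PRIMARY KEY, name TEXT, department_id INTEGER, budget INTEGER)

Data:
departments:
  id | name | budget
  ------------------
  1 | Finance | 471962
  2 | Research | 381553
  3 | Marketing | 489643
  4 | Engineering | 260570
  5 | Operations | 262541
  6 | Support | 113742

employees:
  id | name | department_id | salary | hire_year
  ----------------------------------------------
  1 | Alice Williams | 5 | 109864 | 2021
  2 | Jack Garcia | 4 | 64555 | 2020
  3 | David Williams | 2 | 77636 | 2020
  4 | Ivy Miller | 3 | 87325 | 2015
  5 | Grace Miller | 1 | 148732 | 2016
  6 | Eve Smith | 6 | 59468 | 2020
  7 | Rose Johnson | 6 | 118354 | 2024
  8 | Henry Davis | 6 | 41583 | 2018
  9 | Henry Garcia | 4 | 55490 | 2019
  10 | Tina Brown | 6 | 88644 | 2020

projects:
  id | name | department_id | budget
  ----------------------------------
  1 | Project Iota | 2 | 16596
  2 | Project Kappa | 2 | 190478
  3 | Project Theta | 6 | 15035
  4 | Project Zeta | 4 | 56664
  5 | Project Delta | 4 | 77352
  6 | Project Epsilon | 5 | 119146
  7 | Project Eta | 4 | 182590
SELECT department_id, MIN(salary) AS min_salary FROM employees GROUP BY department_id

Execution result:
department_id | min_salary
1 | 148732
2 | 77636
3 | 87325
4 | 55490
5 | 109864
6 | 41583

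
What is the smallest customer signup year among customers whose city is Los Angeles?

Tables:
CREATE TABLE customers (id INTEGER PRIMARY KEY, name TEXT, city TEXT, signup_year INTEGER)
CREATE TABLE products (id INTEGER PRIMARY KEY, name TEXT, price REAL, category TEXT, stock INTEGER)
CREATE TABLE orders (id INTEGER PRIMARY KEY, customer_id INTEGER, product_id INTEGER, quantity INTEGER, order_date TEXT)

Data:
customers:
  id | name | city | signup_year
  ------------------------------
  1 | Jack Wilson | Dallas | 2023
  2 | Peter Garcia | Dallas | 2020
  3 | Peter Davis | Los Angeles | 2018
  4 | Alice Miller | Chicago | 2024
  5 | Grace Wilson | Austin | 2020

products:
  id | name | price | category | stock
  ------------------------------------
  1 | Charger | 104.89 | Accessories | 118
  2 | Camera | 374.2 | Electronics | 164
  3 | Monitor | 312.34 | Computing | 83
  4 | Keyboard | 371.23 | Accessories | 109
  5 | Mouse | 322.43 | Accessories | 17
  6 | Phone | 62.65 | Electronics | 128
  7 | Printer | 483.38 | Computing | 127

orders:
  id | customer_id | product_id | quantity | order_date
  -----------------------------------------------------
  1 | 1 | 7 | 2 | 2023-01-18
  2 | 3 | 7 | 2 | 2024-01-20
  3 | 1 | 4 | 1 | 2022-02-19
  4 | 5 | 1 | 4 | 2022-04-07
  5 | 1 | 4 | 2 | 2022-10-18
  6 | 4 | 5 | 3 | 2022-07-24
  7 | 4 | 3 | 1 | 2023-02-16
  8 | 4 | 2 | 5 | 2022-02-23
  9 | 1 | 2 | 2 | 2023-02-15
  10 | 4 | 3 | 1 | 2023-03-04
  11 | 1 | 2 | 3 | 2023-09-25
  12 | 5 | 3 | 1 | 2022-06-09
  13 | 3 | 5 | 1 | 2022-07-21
SELECT MIN(signup_year) FROM customers WHERE city = 'Los Angeles'

Execution result:
2018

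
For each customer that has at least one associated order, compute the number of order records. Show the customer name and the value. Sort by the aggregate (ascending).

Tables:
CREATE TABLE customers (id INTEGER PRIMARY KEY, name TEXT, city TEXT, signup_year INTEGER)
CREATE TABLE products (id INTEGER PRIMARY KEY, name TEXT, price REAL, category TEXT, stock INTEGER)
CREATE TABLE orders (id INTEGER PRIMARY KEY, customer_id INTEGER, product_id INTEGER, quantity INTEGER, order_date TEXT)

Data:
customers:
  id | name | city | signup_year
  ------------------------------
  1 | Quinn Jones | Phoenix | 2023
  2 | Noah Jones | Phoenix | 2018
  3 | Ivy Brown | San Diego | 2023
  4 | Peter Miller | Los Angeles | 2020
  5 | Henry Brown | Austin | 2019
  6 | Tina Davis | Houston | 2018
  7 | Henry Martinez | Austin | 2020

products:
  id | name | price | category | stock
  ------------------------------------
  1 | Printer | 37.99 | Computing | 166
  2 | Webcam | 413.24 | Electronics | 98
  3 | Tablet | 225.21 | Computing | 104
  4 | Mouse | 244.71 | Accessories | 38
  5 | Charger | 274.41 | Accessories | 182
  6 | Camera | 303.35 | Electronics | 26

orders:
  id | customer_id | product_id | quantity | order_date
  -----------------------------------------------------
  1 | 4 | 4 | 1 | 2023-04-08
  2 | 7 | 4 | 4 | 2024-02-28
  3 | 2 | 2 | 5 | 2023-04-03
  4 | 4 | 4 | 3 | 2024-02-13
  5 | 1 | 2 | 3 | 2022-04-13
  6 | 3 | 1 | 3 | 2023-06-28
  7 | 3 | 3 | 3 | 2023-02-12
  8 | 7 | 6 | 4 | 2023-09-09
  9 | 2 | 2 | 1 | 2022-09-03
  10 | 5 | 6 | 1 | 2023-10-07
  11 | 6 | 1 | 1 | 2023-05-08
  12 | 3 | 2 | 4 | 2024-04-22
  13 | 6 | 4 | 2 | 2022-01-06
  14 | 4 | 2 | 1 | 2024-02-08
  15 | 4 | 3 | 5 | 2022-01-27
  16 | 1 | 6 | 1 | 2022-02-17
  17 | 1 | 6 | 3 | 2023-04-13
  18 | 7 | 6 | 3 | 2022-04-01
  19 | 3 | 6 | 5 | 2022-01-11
SELECT p.name, COUNT(*) AS n FROM orders c JOIN customers p ON c.customer_id = p.id GROUP BY p.id, p.name ORDER BY n ASC

Execution result:
name | n
Henry Brown | 1
Noah Jones | 2
Tina Davis | 2
Quinn Jones | 3
Henry Martinez | 3
Ivy Brown | 4
Peter Miller | 4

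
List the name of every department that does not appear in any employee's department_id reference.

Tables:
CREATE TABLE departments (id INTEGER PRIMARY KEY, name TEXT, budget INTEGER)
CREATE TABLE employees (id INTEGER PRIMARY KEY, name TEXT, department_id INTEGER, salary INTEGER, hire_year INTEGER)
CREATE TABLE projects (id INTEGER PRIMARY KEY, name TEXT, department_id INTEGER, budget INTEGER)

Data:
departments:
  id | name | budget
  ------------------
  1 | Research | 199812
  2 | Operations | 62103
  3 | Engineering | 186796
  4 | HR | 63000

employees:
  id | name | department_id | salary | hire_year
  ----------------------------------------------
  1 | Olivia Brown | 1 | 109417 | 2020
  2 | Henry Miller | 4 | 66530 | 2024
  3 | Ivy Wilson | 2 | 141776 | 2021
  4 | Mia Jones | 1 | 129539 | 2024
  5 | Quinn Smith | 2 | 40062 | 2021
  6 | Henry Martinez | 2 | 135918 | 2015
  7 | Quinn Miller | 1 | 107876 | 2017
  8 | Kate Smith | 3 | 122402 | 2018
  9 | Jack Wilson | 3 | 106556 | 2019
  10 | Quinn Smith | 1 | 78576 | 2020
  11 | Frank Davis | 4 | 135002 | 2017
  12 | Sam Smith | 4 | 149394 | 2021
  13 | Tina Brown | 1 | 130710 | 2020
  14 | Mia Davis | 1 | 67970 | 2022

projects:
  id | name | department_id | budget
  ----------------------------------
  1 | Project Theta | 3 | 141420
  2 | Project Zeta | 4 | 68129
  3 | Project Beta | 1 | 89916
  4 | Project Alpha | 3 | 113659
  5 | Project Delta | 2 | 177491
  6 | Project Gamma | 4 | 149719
SELECT p.name FROM departments p LEFT JOIN employees c ON c.department_id = p.id WHERE c.id IS NULL

Execution result:
(no rows)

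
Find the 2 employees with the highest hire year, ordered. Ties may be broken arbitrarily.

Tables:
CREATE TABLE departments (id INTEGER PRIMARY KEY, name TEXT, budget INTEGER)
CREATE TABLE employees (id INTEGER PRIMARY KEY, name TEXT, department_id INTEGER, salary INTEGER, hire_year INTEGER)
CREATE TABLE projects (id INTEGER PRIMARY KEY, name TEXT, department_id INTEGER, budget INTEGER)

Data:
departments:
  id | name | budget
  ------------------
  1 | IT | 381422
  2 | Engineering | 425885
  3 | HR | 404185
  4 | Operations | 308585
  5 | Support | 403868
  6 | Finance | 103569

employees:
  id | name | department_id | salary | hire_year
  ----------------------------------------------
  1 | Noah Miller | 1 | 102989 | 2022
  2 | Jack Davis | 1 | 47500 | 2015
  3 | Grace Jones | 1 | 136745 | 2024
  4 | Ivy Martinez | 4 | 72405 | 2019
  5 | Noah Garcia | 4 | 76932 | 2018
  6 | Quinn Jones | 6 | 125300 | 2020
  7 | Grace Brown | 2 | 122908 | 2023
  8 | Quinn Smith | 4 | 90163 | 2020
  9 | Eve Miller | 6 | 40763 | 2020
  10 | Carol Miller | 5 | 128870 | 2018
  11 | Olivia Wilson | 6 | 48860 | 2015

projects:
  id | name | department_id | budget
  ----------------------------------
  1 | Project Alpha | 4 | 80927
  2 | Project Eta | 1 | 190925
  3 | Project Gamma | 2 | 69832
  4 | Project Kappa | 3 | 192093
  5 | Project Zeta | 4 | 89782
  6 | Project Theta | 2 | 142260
SELECT name, hire_year FROM employees ORDER BY hire_year DESC LIMIT 2

Execution result:
name | hire_year
Grace Jones | 2024
Grace Brown | 2023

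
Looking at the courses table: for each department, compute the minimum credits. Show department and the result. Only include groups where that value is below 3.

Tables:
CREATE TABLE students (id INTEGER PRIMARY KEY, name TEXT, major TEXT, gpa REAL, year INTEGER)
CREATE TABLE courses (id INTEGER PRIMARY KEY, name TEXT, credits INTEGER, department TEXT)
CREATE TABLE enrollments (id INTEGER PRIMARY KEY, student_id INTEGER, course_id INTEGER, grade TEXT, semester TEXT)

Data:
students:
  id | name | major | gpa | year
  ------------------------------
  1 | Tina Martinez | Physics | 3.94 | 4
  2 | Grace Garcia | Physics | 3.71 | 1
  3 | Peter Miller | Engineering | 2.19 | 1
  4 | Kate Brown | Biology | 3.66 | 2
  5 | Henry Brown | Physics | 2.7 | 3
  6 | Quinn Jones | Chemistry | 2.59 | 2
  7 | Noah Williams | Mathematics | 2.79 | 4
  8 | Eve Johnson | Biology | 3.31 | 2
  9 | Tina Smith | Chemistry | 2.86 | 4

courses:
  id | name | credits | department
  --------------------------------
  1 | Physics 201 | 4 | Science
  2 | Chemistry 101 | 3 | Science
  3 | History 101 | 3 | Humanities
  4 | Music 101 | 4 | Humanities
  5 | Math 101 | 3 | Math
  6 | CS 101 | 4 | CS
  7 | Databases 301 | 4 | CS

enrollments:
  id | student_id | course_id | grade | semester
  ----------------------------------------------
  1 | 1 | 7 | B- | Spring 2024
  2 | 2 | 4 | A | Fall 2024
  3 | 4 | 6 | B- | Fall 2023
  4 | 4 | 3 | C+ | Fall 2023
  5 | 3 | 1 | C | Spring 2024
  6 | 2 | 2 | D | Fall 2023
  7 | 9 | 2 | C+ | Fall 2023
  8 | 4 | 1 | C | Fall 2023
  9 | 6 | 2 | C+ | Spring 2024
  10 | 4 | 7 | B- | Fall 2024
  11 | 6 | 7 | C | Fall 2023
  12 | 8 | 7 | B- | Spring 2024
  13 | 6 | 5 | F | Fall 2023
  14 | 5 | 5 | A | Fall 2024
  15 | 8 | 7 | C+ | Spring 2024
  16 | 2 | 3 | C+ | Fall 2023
SELECT department, MIN(credits) AS min_credits FROM courses GROUP BY department HAVING MIN(credits) < 3

Execution result:
(no rows)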